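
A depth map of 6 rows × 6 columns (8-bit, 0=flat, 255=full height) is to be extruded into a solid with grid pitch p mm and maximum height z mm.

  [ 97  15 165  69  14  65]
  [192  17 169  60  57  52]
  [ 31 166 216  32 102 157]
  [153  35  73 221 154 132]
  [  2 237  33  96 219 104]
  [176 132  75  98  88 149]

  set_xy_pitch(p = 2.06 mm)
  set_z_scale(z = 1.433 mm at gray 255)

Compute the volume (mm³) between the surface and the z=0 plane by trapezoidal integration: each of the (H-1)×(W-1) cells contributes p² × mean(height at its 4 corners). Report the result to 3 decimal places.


65.539

height_mm = gray/255 × 1.433; cell vol = 2.06² × mean(4 corners)
unit = 2.06² × 1.433 / (4×255) = 0.00596184 mm³ per gray-sum
row 0: Σ corner-gray over 5 cells = 1538  → 9.1693
row 1: Σ corner-gray over 5 cells = 2070  → 12.3410
row 2: Σ corner-gray over 5 cells = 2471  → 14.7317
row 3: Σ corner-gray over 5 cells = 2527  → 15.0656
row 4: Σ corner-gray over 5 cells = 2387  → 14.2309
Σ rows: total corner-gray = 10993  → 65.5385 mm³


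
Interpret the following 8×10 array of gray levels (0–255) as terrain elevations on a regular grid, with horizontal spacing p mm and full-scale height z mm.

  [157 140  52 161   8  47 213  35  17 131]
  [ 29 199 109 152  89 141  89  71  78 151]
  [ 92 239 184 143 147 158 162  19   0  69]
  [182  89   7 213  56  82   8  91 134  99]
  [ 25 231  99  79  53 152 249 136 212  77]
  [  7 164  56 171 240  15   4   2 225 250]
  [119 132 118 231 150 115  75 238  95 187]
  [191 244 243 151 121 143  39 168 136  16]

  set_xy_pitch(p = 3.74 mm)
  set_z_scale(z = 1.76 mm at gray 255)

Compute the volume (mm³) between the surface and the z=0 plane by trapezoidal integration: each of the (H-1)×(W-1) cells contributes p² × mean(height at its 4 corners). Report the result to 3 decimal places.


736.445

height_mm = gray/255 × 1.76; cell vol = 3.74² × mean(4 corners)
unit = 3.74² × 1.76 / (4×255) = 0.0241355 mm³ per gray-sum
row 0: Σ corner-gray over 9 cells = 3670  → 88.5772
row 1: Σ corner-gray over 9 cells = 4301  → 103.8066
row 2: Σ corner-gray over 9 cells = 3906  → 94.2731
row 3: Σ corner-gray over 9 cells = 4165  → 100.5242
row 4: Σ corner-gray over 9 cells = 4535  → 109.4543
row 5: Σ corner-gray over 9 cells = 4625  → 111.6265
row 6: Σ corner-gray over 9 cells = 5311  → 128.1835
Σ rows: total corner-gray = 30513  → 736.4455 mm³


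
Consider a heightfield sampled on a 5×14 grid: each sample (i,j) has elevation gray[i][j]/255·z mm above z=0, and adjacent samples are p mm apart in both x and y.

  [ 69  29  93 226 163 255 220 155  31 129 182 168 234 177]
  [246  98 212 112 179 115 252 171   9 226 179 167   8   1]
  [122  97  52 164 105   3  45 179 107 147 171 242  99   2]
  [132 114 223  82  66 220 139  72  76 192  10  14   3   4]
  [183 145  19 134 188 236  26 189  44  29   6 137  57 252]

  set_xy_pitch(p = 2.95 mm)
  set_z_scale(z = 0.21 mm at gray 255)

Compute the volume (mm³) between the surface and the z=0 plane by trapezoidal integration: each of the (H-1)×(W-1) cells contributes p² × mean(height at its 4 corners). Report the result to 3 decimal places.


height_mm = gray/255 × 0.21; cell vol = 2.95² × mean(4 corners)
unit = 2.95² × 0.21 / (4×255) = 0.00179169 mm³ per gray-sum
row 0: Σ corner-gray over 13 cells = 7719  → 13.8301
row 1: Σ corner-gray over 13 cells = 6649  → 11.9130
row 2: Σ corner-gray over 13 cells = 5504  → 9.8615
row 3: Σ corner-gray over 13 cells = 5413  → 9.6984
Σ rows: total corner-gray = 25285  → 45.3029 mm³

45.303


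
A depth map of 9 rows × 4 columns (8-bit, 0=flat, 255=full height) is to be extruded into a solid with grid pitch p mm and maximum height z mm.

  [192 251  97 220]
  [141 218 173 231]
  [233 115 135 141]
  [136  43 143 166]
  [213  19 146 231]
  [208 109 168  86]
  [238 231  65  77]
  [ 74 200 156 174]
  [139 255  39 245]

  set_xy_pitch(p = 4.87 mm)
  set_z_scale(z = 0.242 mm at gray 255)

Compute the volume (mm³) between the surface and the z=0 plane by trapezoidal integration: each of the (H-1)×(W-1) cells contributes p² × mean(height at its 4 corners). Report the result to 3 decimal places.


height_mm = gray/255 × 0.242; cell vol = 4.87² × mean(4 corners)
unit = 4.87² × 0.242 / (4×255) = 0.00562695 mm³ per gray-sum
row 0: Σ corner-gray over 3 cells = 2262  → 12.7282
row 1: Σ corner-gray over 3 cells = 2028  → 11.4115
row 2: Σ corner-gray over 3 cells = 1548  → 8.7105
row 3: Σ corner-gray over 3 cells = 1448  → 8.1478
row 4: Σ corner-gray over 3 cells = 1622  → 9.1269
row 5: Σ corner-gray over 3 cells = 1755  → 9.8753
row 6: Σ corner-gray over 3 cells = 1867  → 10.5055
row 7: Σ corner-gray over 3 cells = 1932  → 10.8713
Σ rows: total corner-gray = 14462  → 81.3770 mm³

81.377


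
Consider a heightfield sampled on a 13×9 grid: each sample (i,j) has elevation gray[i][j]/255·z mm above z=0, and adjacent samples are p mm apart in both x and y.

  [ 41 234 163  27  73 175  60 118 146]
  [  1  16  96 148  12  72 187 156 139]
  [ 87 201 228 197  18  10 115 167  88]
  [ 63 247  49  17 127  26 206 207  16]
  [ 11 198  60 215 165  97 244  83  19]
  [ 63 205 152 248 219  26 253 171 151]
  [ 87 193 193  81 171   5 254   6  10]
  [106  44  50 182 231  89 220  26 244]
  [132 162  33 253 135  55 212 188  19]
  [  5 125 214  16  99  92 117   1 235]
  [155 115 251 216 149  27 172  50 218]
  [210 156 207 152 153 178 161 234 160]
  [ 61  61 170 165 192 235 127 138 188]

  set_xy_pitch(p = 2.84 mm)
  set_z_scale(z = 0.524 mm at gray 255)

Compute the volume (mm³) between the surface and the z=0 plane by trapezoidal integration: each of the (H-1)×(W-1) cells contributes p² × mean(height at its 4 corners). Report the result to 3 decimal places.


210.382

height_mm = gray/255 × 0.524; cell vol = 2.84² × mean(4 corners)
unit = 2.84² × 0.524 / (4×255) = 0.0041435 mm³ per gray-sum
row 0: Σ corner-gray over 8 cells = 3401  → 14.0921
row 1: Σ corner-gray over 8 cells = 3561  → 14.7550
row 2: Σ corner-gray over 8 cells = 3884  → 16.0934
row 3: Σ corner-gray over 8 cells = 3991  → 16.5367
row 4: Σ corner-gray over 8 cells = 4916  → 20.3695
row 5: Σ corner-gray over 8 cells = 4665  → 19.3294
row 6: Σ corner-gray over 8 cells = 3937  → 16.3130
row 7: Σ corner-gray over 8 cells = 4261  → 17.6555
row 8: Σ corner-gray over 8 cells = 3795  → 15.7246
row 9: Σ corner-gray over 8 cells = 3901  → 16.1638
row 10: Σ corner-gray over 8 cells = 5185  → 21.4841
row 11: Σ corner-gray over 8 cells = 5277  → 21.8653
Σ rows: total corner-gray = 50774  → 210.3823 mm³


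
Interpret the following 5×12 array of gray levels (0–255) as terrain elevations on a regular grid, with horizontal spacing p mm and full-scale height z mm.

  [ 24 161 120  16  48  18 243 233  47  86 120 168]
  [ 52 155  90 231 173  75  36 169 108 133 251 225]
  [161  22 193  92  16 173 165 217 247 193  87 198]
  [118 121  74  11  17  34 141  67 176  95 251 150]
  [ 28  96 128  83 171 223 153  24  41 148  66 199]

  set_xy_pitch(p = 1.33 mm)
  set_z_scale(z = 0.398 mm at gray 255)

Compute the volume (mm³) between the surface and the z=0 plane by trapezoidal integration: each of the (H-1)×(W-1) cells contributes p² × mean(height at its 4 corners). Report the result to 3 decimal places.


15.136

height_mm = gray/255 × 0.398; cell vol = 1.33² × mean(4 corners)
unit = 1.33² × 0.398 / (4×255) = 0.000690218 mm³ per gray-sum
row 0: Σ corner-gray over 11 cells = 5495  → 3.7927
row 1: Σ corner-gray over 11 cells = 6288  → 4.3401
row 2: Σ corner-gray over 11 cells = 5411  → 3.7348
row 3: Σ corner-gray over 11 cells = 4735  → 3.2682
Σ rows: total corner-gray = 21929  → 15.1358 mm³


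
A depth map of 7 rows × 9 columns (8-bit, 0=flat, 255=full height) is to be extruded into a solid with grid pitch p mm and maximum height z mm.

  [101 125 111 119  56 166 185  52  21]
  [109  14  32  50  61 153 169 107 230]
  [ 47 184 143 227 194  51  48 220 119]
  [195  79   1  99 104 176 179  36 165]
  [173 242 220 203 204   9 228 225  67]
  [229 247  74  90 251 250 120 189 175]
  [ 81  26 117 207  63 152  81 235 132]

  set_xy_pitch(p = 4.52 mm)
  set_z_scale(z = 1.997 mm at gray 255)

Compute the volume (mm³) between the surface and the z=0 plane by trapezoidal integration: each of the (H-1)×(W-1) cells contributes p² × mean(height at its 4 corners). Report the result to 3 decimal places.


1050.347

height_mm = gray/255 × 1.997; cell vol = 4.52² × mean(4 corners)
unit = 4.52² × 1.997 / (4×255) = 0.0399995 mm³ per gray-sum
row 0: Σ corner-gray over 8 cells = 3261  → 130.4384
row 1: Σ corner-gray over 8 cells = 3811  → 152.4382
row 2: Σ corner-gray over 8 cells = 4008  → 160.3181
row 3: Σ corner-gray over 8 cells = 4610  → 184.3978
row 4: Σ corner-gray over 8 cells = 5748  → 229.9172
row 5: Σ corner-gray over 8 cells = 4821  → 192.8377
Σ rows: total corner-gray = 26259  → 1050.3474 mm³


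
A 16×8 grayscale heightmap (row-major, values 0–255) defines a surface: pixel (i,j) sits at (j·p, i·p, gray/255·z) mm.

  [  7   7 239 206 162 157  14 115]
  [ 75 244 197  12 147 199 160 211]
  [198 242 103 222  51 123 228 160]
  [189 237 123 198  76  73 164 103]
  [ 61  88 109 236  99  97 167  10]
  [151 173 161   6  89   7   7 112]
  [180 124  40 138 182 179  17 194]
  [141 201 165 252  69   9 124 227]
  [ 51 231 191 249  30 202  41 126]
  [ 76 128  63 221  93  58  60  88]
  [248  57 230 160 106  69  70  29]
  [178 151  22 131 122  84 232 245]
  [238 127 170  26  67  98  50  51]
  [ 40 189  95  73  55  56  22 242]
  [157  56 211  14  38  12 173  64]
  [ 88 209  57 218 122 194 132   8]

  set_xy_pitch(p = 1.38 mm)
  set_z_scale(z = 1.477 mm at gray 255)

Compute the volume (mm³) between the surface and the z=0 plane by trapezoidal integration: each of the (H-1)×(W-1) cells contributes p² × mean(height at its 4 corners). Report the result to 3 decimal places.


142.366

height_mm = gray/255 × 1.477; cell vol = 1.38² × mean(4 corners)
unit = 1.38² × 1.477 / (4×255) = 0.00275765 mm³ per gray-sum
row 0: Σ corner-gray over 7 cells = 3896  → 10.7438
row 1: Σ corner-gray over 7 cells = 4500  → 12.4094
row 2: Σ corner-gray over 7 cells = 4330  → 11.9406
row 3: Σ corner-gray over 7 cells = 3697  → 10.1950
row 4: Σ corner-gray over 7 cells = 2812  → 7.7545
row 5: Σ corner-gray over 7 cells = 2883  → 7.9503
row 6: Σ corner-gray over 7 cells = 3742  → 10.3191
row 7: Σ corner-gray over 7 cells = 4073  → 11.2319
row 8: Σ corner-gray over 7 cells = 3475  → 9.5828
row 9: Σ corner-gray over 7 cells = 3071  → 8.4687
row 10: Σ corner-gray over 7 cells = 3568  → 9.8393
row 11: Σ corner-gray over 7 cells = 3272  → 9.0230
row 12: Σ corner-gray over 7 cells = 2627  → 7.2443
row 13: Σ corner-gray over 7 cells = 2491  → 6.8693
row 14: Σ corner-gray over 7 cells = 3189  → 8.7941
Σ rows: total corner-gray = 51626  → 142.3662 mm³


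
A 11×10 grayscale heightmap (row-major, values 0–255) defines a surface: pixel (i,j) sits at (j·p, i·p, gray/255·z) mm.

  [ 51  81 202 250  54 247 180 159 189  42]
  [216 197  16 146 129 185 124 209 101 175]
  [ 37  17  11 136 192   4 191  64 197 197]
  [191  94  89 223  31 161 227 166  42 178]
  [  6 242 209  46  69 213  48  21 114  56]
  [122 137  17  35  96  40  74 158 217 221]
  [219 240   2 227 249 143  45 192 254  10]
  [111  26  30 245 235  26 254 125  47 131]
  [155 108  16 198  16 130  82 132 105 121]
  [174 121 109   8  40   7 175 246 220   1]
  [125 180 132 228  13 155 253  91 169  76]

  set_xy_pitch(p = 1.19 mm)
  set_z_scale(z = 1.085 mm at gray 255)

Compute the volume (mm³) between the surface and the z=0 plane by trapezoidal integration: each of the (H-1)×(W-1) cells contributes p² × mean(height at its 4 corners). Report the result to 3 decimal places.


67.885

height_mm = gray/255 × 1.085; cell vol = 1.19² × mean(4 corners)
unit = 1.19² × 1.085 / (4×255) = 0.00150634 mm³ per gray-sum
row 0: Σ corner-gray over 9 cells = 5422  → 8.1674
row 1: Σ corner-gray over 9 cells = 4463  → 6.7228
row 2: Σ corner-gray over 9 cells = 4293  → 6.4667
row 3: Σ corner-gray over 9 cells = 4421  → 6.6595
row 4: Σ corner-gray over 9 cells = 3877  → 5.8401
row 5: Σ corner-gray over 9 cells = 4824  → 7.2666
row 6: Σ corner-gray over 9 cells = 5151  → 7.7592
row 7: Σ corner-gray over 9 cells = 4068  → 6.1278
row 8: Σ corner-gray over 9 cells = 3877  → 5.8401
row 9: Σ corner-gray over 9 cells = 4670  → 7.0346
Σ rows: total corner-gray = 45066  → 67.8848 mm³


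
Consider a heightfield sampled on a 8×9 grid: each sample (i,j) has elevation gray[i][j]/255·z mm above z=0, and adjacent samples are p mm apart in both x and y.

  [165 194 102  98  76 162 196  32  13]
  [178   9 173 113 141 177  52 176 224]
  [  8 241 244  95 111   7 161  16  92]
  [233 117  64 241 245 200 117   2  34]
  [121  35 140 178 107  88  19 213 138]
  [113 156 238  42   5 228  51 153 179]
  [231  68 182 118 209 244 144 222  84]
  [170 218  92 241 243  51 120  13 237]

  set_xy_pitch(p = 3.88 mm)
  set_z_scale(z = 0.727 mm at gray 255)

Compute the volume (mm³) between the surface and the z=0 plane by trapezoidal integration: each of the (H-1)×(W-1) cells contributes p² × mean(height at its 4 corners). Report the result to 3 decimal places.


318.669

height_mm = gray/255 × 0.727; cell vol = 3.88² × mean(4 corners)
unit = 3.88² × 0.727 / (4×255) = 0.0107299 mm³ per gray-sum
row 0: Σ corner-gray over 8 cells = 3982  → 42.7267
row 1: Σ corner-gray over 8 cells = 3934  → 42.2116
row 2: Σ corner-gray over 8 cells = 4089  → 43.8748
row 3: Σ corner-gray over 8 cells = 4058  → 43.5421
row 4: Σ corner-gray over 8 cells = 3857  → 41.3854
row 5: Σ corner-gray over 8 cells = 4727  → 50.7205
row 6: Σ corner-gray over 8 cells = 5052  → 54.2077
Σ rows: total corner-gray = 29699  → 318.6688 mm³


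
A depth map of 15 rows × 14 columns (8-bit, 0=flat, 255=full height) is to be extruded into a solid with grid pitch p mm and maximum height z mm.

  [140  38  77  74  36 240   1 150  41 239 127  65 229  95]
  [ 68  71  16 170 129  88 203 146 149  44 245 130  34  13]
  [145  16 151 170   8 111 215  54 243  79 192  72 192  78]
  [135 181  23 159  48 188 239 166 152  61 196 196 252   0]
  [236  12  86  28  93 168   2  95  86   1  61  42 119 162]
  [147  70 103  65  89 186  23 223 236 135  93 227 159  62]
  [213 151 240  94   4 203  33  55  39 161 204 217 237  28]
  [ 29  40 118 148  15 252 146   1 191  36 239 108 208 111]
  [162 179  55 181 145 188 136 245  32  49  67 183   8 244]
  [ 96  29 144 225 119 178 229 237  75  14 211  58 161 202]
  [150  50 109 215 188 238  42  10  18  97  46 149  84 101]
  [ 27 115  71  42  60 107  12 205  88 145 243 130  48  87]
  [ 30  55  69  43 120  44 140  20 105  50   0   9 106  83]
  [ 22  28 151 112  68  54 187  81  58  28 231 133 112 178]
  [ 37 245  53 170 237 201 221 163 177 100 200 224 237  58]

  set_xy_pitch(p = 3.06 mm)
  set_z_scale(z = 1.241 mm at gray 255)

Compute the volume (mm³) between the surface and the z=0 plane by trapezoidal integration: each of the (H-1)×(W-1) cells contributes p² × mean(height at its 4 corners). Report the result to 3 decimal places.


968.557

height_mm = gray/255 × 1.241; cell vol = 3.06² × mean(4 corners)
unit = 3.06² × 1.241 / (4×255) = 0.0113924 mm³ per gray-sum
row 0: Σ corner-gray over 13 cells = 5800  → 66.0758
row 1: Σ corner-gray over 13 cells = 6160  → 70.1771
row 2: Σ corner-gray over 13 cells = 7086  → 80.7264
row 3: Σ corner-gray over 13 cells = 5841  → 66.5429
row 4: Σ corner-gray over 13 cells = 5411  → 61.6442
row 5: Σ corner-gray over 13 cells = 6944  → 79.1087
row 6: Σ corner-gray over 13 cells = 6661  → 75.8846
row 7: Σ corner-gray over 13 cells = 6486  → 73.8910
row 8: Σ corner-gray over 13 cells = 7000  → 79.7467
row 9: Σ corner-gray over 13 cells = 6401  → 72.9226
row 10: Σ corner-gray over 13 cells = 5389  → 61.3935
row 11: Σ corner-gray over 13 cells = 4281  → 48.7708
row 12: Σ corner-gray over 13 cells = 4321  → 49.2265
row 13: Σ corner-gray over 13 cells = 7237  → 82.4467
Σ rows: total corner-gray = 85018  → 968.5574 mm³


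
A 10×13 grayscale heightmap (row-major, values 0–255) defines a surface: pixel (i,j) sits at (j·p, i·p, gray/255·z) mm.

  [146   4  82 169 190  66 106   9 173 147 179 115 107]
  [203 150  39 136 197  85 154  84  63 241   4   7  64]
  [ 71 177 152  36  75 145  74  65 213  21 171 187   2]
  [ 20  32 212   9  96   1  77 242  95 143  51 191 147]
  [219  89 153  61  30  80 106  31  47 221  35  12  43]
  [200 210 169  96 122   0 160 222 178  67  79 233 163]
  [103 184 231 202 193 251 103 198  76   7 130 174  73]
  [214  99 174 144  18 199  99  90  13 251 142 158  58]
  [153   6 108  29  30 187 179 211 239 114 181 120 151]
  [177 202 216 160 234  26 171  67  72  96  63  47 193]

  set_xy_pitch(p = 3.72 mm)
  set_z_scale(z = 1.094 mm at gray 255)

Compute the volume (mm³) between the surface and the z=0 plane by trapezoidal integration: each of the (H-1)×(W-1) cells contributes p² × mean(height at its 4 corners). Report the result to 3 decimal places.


height_mm = gray/255 × 1.094; cell vol = 3.72² × mean(4 corners)
unit = 3.72² × 1.094 / (4×255) = 0.0148424 mm³ per gray-sum
row 0: Σ corner-gray over 12 cells = 5320  → 78.9614
row 1: Σ corner-gray over 12 cells = 5292  → 78.5458
row 2: Σ corner-gray over 12 cells = 5170  → 76.7350
row 3: Σ corner-gray over 12 cells = 4457  → 66.1524
row 4: Σ corner-gray over 12 cells = 5427  → 80.5495
row 5: Σ corner-gray over 12 cells = 7109  → 105.5144
row 6: Σ corner-gray over 12 cells = 6720  → 99.7407
row 7: Σ corner-gray over 12 cells = 6158  → 91.3993
row 8: Σ corner-gray over 12 cells = 6190  → 91.8742
Σ rows: total corner-gray = 51843  → 769.4726 mm³

769.473


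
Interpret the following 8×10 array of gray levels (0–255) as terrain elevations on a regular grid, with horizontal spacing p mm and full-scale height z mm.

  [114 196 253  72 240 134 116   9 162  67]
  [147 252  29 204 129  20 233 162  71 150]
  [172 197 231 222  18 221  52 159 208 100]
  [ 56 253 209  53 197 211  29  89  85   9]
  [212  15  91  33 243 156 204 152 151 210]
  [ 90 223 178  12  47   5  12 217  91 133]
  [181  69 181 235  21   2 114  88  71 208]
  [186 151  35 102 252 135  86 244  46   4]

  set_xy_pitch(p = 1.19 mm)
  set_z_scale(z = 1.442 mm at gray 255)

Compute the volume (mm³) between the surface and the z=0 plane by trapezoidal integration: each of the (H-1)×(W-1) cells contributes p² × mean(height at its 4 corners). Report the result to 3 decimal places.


height_mm = gray/255 × 1.442; cell vol = 1.19² × mean(4 corners)
unit = 1.19² × 1.442 / (4×255) = 0.00200198 mm³ per gray-sum
row 0: Σ corner-gray over 9 cells = 5042  → 10.0940
row 1: Σ corner-gray over 9 cells = 5385  → 10.7806
row 2: Σ corner-gray over 9 cells = 5205  → 10.4203
row 3: Σ corner-gray over 9 cells = 4829  → 9.6675
row 4: Σ corner-gray over 9 cells = 4305  → 8.6185
row 5: Σ corner-gray over 9 cells = 3744  → 7.4954
row 6: Σ corner-gray over 9 cells = 4243  → 8.4944
Σ rows: total corner-gray = 32753  → 65.5707 mm³

65.571


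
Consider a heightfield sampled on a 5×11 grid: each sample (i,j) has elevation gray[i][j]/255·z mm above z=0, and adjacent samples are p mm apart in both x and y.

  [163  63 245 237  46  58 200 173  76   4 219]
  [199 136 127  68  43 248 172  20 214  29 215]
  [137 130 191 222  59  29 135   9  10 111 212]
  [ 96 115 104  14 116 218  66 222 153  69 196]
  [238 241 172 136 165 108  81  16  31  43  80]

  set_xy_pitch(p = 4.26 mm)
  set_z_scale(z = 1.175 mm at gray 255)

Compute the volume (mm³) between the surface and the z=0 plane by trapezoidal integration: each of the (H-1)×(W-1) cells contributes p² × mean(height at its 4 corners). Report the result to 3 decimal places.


height_mm = gray/255 × 1.175; cell vol = 4.26² × mean(4 corners)
unit = 4.26² × 1.175 / (4×255) = 0.0209053 mm³ per gray-sum
row 0: Σ corner-gray over 10 cells = 5114  → 106.9098
row 1: Σ corner-gray over 10 cells = 4669  → 97.6070
row 2: Σ corner-gray over 10 cells = 4587  → 95.8927
row 3: Σ corner-gray over 10 cells = 4750  → 99.3003
Σ rows: total corner-gray = 19120  → 399.7098 mm³

399.710


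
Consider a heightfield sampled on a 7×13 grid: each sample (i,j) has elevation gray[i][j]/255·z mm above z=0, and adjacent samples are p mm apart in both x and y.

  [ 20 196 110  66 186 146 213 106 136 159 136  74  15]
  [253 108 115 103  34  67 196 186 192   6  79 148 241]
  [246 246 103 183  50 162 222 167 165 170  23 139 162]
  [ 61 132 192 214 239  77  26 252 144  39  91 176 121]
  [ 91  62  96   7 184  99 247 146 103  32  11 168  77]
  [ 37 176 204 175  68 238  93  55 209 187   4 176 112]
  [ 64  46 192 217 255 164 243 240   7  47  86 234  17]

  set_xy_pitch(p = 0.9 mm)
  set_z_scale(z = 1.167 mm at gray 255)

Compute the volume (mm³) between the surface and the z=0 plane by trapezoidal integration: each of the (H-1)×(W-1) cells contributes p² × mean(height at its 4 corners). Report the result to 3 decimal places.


35.383

height_mm = gray/255 × 1.167; cell vol = 0.9² × mean(4 corners)
unit = 0.9² × 1.167 / (4×255) = 0.000926735 mm³ per gray-sum
row 0: Σ corner-gray over 12 cells = 6053  → 5.6095
row 1: Σ corner-gray over 12 cells = 6630  → 6.1443
row 2: Σ corner-gray over 12 cells = 7014  → 6.5001
row 3: Σ corner-gray over 12 cells = 5824  → 5.3973
row 4: Σ corner-gray over 12 cells = 5797  → 5.3723
row 5: Σ corner-gray over 12 cells = 6862  → 6.3593
Σ rows: total corner-gray = 38180  → 35.3828 mm³


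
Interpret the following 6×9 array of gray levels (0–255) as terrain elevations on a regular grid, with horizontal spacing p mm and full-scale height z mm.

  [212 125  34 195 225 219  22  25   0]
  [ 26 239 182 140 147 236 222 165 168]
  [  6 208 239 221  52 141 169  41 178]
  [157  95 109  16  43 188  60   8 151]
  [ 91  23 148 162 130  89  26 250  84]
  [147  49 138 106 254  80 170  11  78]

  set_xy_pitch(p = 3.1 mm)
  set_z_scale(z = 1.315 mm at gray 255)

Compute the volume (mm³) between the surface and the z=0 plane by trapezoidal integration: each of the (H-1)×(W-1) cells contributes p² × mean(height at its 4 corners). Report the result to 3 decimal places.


253.499

height_mm = gray/255 × 1.315; cell vol = 3.1² × mean(4 corners)
unit = 3.1² × 1.315 / (4×255) = 0.0123894 mm³ per gray-sum
row 0: Σ corner-gray over 8 cells = 4758  → 58.9486
row 1: Σ corner-gray over 8 cells = 5182  → 64.2017
row 2: Σ corner-gray over 8 cells = 3672  → 45.4937
row 3: Σ corner-gray over 8 cells = 3177  → 39.3610
row 4: Σ corner-gray over 8 cells = 3672  → 45.4937
Σ rows: total corner-gray = 20461  → 253.4988 mm³


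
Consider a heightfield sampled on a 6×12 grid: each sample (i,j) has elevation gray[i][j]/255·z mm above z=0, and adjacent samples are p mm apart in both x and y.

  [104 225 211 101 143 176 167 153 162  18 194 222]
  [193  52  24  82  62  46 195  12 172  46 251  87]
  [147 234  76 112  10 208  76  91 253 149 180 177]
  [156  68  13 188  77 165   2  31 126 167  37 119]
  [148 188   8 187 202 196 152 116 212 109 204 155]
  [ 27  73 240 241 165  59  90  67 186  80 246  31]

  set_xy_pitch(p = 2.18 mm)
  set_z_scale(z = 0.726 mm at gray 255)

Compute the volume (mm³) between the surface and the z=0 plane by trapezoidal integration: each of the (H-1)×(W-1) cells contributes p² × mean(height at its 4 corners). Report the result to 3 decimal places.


height_mm = gray/255 × 0.726; cell vol = 2.18² × mean(4 corners)
unit = 2.18² × 0.726 / (4×255) = 0.00338259 mm³ per gray-sum
row 0: Σ corner-gray over 11 cells = 5590  → 18.9087
row 1: Σ corner-gray over 11 cells = 5266  → 17.8127
row 2: Σ corner-gray over 11 cells = 5125  → 17.3358
row 3: Σ corner-gray over 11 cells = 5474  → 18.5163
row 4: Σ corner-gray over 11 cells = 6403  → 21.6587
Σ rows: total corner-gray = 27858  → 94.2322 mm³

94.232


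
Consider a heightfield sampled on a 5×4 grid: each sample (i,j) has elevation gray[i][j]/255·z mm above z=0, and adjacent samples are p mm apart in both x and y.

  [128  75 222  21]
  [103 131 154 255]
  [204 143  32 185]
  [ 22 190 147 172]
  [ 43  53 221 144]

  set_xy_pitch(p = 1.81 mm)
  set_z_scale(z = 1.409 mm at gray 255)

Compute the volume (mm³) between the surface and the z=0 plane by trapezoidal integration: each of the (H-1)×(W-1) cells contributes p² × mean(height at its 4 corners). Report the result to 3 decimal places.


height_mm = gray/255 × 1.409; cell vol = 1.81² × mean(4 corners)
unit = 1.81² × 1.409 / (4×255) = 0.00452551 mm³ per gray-sum
row 0: Σ corner-gray over 3 cells = 1671  → 7.5621
row 1: Σ corner-gray over 3 cells = 1667  → 7.5440
row 2: Σ corner-gray over 3 cells = 1607  → 7.2725
row 3: Σ corner-gray over 3 cells = 1603  → 7.2544
Σ rows: total corner-gray = 6548  → 29.6331 mm³

29.633


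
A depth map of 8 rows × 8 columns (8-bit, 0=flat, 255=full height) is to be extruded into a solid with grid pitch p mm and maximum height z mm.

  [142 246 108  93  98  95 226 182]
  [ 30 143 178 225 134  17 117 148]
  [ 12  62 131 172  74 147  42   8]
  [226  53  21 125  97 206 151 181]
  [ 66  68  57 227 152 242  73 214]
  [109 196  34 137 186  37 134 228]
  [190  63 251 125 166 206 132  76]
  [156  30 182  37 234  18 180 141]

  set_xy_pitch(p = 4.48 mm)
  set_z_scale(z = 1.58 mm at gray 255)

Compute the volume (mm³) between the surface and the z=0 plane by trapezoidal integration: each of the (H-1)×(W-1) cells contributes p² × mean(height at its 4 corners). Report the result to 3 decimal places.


777.702

height_mm = gray/255 × 1.58; cell vol = 4.48² × mean(4 corners)
unit = 4.48² × 1.58 / (4×255) = 0.0310894 mm³ per gray-sum
row 0: Σ corner-gray over 7 cells = 3862  → 120.0674
row 1: Σ corner-gray over 7 cells = 3082  → 95.8177
row 2: Σ corner-gray over 7 cells = 2989  → 92.9263
row 3: Σ corner-gray over 7 cells = 3631  → 112.8858
row 4: Σ corner-gray over 7 cells = 3703  → 115.1242
row 5: Σ corner-gray over 7 cells = 3937  → 122.3991
row 6: Σ corner-gray over 7 cells = 3811  → 118.4819
Σ rows: total corner-gray = 25015  → 777.7024 mm³


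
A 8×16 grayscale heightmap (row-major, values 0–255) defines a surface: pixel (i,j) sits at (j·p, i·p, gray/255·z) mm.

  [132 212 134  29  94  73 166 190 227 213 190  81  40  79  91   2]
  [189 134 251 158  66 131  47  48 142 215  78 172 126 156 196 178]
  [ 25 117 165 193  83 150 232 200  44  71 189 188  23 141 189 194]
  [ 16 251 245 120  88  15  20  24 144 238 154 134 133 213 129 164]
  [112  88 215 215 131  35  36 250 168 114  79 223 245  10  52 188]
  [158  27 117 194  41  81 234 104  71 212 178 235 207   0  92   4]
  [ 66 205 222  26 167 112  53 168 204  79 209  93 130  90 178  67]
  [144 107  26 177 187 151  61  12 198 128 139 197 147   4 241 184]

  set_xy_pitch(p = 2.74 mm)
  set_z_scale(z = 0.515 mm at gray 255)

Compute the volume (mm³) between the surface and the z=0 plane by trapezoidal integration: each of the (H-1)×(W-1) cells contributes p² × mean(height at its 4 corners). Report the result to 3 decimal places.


212.213

height_mm = gray/255 × 0.515; cell vol = 2.74² × mean(4 corners)
unit = 2.74² × 0.515 / (4×255) = 0.0037906 mm³ per gray-sum
row 0: Σ corner-gray over 15 cells = 7979  → 30.2452
row 1: Σ corner-gray over 15 cells = 8396  → 31.8259
row 2: Σ corner-gray over 15 cells = 8185  → 31.0261
row 3: Σ corner-gray over 15 cells = 8018  → 30.3930
row 4: Σ corner-gray over 15 cells = 7770  → 29.4530
row 5: Σ corner-gray over 15 cells = 7753  → 29.3885
row 6: Σ corner-gray over 15 cells = 7883  → 29.8813
Σ rows: total corner-gray = 55984  → 212.2131 mm³


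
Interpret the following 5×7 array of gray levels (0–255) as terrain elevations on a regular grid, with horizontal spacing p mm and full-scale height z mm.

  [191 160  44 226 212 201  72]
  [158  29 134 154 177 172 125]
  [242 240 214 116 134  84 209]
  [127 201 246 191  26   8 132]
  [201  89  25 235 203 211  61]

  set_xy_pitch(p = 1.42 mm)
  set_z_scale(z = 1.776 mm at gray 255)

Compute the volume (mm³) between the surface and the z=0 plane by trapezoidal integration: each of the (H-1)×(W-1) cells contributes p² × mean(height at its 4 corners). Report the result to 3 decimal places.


49.950

height_mm = gray/255 × 1.776; cell vol = 1.42² × mean(4 corners)
unit = 1.42² × 1.776 / (4×255) = 0.00351091 mm³ per gray-sum
row 0: Σ corner-gray over 6 cells = 3564  → 12.5129
row 1: Σ corner-gray over 6 cells = 3642  → 12.7867
row 2: Σ corner-gray over 6 cells = 3630  → 12.7446
row 3: Σ corner-gray over 6 cells = 3391  → 11.9055
Σ rows: total corner-gray = 14227  → 49.9497 mm³


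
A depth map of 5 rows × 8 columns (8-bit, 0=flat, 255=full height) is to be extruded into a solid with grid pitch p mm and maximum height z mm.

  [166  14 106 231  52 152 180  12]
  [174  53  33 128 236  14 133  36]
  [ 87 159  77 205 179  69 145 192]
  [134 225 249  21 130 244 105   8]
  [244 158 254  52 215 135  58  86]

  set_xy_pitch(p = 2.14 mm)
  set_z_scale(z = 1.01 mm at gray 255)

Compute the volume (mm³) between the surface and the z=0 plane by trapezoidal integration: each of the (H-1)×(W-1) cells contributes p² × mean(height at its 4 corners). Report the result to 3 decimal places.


66.225

height_mm = gray/255 × 1.01; cell vol = 2.14² × mean(4 corners)
unit = 2.14² × 1.01 / (4×255) = 0.0045347 mm³ per gray-sum
row 0: Σ corner-gray over 7 cells = 3052  → 13.8399
row 1: Σ corner-gray over 7 cells = 3351  → 15.1958
row 2: Σ corner-gray over 7 cells = 4037  → 18.3066
row 3: Σ corner-gray over 7 cells = 4164  → 18.8825
Σ rows: total corner-gray = 14604  → 66.2248 mm³


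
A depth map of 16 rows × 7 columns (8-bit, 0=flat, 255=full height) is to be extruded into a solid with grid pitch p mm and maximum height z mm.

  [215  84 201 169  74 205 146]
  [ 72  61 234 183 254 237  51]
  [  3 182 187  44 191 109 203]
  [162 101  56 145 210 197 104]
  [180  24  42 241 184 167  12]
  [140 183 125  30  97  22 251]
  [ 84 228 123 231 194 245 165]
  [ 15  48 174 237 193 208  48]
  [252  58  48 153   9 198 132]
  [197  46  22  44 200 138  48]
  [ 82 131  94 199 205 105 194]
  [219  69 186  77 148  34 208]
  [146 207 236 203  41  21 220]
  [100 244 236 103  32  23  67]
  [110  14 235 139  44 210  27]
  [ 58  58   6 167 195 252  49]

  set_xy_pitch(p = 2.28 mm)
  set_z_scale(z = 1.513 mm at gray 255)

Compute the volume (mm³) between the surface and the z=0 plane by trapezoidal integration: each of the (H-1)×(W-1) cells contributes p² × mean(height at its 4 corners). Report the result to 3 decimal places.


373.442

height_mm = gray/255 × 1.513; cell vol = 2.28² × mean(4 corners)
unit = 2.28² × 1.513 / (4×255) = 0.00771096 mm³ per gray-sum
row 0: Σ corner-gray over 6 cells = 3888  → 29.9802
row 1: Σ corner-gray over 6 cells = 3693  → 28.4766
row 2: Σ corner-gray over 6 cells = 3316  → 25.5695
row 3: Σ corner-gray over 6 cells = 3192  → 24.6134
row 4: Σ corner-gray over 6 cells = 2813  → 21.6909
row 5: Σ corner-gray over 6 cells = 3596  → 27.7286
row 6: Σ corner-gray over 6 cells = 4074  → 31.4145
row 7: Σ corner-gray over 6 cells = 3099  → 23.8963
row 8: Σ corner-gray over 6 cells = 2461  → 18.9767
row 9: Σ corner-gray over 6 cells = 2889  → 22.2770
row 10: Σ corner-gray over 6 cells = 3199  → 24.6674
row 11: Σ corner-gray over 6 cells = 3237  → 24.9604
row 12: Σ corner-gray over 6 cells = 3225  → 24.8678
row 13: Σ corner-gray over 6 cells = 2864  → 22.0842
row 14: Σ corner-gray over 6 cells = 2884  → 22.2384
Σ rows: total corner-gray = 48430  → 373.4418 mm³


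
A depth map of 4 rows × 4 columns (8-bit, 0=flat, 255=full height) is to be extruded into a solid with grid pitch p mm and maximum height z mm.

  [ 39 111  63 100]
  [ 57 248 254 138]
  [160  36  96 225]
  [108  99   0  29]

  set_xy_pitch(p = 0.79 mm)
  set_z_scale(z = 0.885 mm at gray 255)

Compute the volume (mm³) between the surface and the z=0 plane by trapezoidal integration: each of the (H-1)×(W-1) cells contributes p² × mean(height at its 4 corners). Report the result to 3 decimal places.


2.446

height_mm = gray/255 × 0.885; cell vol = 0.79² × mean(4 corners)
unit = 0.79² × 0.885 / (4×255) = 0.000541499 mm³ per gray-sum
row 0: Σ corner-gray over 3 cells = 1686  → 0.9130
row 1: Σ corner-gray over 3 cells = 1848  → 1.0007
row 2: Σ corner-gray over 3 cells = 984  → 0.5328
Σ rows: total corner-gray = 4518  → 2.4465 mm³


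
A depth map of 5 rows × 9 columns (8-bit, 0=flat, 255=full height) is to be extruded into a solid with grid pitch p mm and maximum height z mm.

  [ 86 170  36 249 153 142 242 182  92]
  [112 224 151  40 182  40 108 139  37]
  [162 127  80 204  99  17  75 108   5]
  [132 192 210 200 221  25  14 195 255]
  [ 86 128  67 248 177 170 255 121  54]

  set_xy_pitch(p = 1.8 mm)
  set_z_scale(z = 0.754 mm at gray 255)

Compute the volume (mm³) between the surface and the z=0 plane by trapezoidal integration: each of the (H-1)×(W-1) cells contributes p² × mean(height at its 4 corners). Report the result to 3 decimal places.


40.735

height_mm = gray/255 × 0.754; cell vol = 1.8² × mean(4 corners)
unit = 1.8² × 0.754 / (4×255) = 0.00239506 mm³ per gray-sum
row 0: Σ corner-gray over 8 cells = 4443  → 10.6412
row 1: Σ corner-gray over 8 cells = 3504  → 8.3923
row 2: Σ corner-gray over 8 cells = 4088  → 9.7910
row 3: Σ corner-gray over 8 cells = 4973  → 11.9106
Σ rows: total corner-gray = 17008  → 40.7352 mm³


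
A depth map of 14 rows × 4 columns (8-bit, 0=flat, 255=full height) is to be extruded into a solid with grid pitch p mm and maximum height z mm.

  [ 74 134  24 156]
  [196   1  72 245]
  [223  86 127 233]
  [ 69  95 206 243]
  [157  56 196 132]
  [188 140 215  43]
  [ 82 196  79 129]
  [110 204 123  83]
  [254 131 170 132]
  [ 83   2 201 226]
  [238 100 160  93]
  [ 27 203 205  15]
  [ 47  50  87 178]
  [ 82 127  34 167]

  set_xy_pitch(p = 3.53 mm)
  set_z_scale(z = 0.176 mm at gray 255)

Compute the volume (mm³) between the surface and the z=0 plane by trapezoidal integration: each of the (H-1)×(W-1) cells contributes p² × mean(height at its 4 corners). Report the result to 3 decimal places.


43.839

height_mm = gray/255 × 0.176; cell vol = 3.53² × mean(4 corners)
unit = 3.53² × 0.176 / (4×255) = 0.00215012 mm³ per gray-sum
row 0: Σ corner-gray over 3 cells = 1133  → 2.4361
row 1: Σ corner-gray over 3 cells = 1469  → 3.1585
row 2: Σ corner-gray over 3 cells = 1796  → 3.8616
row 3: Σ corner-gray over 3 cells = 1707  → 3.6702
row 4: Σ corner-gray over 3 cells = 1734  → 3.7283
row 5: Σ corner-gray over 3 cells = 1702  → 3.6595
row 6: Σ corner-gray over 3 cells = 1608  → 3.4574
row 7: Σ corner-gray over 3 cells = 1835  → 3.9455
row 8: Σ corner-gray over 3 cells = 1703  → 3.6616
row 9: Σ corner-gray over 3 cells = 1566  → 3.3671
row 10: Σ corner-gray over 3 cells = 1709  → 3.6745
row 11: Σ corner-gray over 3 cells = 1357  → 2.9177
row 12: Σ corner-gray over 3 cells = 1070  → 2.3006
Σ rows: total corner-gray = 20389  → 43.8387 mm³


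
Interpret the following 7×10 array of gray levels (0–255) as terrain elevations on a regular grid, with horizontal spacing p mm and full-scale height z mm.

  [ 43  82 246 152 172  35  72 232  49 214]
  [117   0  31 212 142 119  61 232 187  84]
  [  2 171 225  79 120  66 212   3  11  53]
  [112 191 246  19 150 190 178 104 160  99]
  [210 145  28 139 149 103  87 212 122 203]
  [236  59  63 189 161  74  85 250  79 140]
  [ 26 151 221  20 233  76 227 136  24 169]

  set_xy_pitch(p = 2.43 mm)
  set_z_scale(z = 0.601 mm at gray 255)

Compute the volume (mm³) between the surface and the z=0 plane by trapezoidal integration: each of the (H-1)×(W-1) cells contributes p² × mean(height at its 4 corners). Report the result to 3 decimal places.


95.457

height_mm = gray/255 × 0.601; cell vol = 2.43² × mean(4 corners)
unit = 2.43² × 0.601 / (4×255) = 0.00347926 mm³ per gray-sum
row 0: Σ corner-gray over 9 cells = 4506  → 15.6775
row 1: Σ corner-gray over 9 cells = 3998  → 13.9101
row 2: Σ corner-gray over 9 cells = 4516  → 15.7123
row 3: Σ corner-gray over 9 cells = 5070  → 17.6398
row 4: Σ corner-gray over 9 cells = 4679  → 16.2795
row 5: Σ corner-gray over 9 cells = 4667  → 16.2377
Σ rows: total corner-gray = 27436  → 95.4570 mm³


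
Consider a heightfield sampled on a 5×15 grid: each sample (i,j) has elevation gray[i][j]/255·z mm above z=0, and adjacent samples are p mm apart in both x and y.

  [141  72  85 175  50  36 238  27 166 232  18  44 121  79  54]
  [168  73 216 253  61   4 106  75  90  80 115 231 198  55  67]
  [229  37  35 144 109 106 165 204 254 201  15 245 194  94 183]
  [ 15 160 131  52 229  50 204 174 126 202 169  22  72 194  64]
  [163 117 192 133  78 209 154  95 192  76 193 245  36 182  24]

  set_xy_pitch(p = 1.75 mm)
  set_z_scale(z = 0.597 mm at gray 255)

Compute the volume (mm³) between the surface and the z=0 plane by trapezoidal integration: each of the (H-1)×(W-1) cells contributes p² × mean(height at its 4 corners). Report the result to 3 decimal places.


51.809

height_mm = gray/255 × 0.597; cell vol = 1.75² × mean(4 corners)
unit = 1.75² × 0.597 / (4×255) = 0.00179246 mm³ per gray-sum
row 0: Σ corner-gray over 14 cells = 6230  → 11.1670
row 1: Σ corner-gray over 14 cells = 7367  → 13.2051
row 2: Σ corner-gray over 14 cells = 7667  → 13.7428
row 3: Σ corner-gray over 14 cells = 7640  → 13.6944
Σ rows: total corner-gray = 28904  → 51.8094 mm³


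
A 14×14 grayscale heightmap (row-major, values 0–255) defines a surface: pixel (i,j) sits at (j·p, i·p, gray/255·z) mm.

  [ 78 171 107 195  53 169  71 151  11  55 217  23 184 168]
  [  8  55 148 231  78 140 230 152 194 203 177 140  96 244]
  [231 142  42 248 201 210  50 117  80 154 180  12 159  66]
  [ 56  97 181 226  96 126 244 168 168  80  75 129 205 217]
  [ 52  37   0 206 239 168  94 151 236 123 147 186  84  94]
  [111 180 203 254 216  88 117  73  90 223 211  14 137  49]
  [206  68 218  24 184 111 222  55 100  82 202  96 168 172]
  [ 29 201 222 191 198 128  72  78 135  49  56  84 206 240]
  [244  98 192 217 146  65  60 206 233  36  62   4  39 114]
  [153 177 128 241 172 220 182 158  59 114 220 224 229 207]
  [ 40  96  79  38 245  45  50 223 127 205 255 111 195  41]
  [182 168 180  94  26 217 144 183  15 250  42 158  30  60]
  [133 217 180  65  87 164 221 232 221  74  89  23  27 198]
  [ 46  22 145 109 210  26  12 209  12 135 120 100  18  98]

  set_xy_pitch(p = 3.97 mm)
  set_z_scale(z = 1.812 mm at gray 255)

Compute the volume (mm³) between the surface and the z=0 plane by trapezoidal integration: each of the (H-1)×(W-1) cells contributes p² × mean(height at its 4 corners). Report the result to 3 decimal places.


2581.767

height_mm = gray/255 × 1.812; cell vol = 3.97² × mean(4 corners)
unit = 3.97² × 1.812 / (4×255) = 0.0279988 mm³ per gray-sum
row 0: Σ corner-gray over 13 cells = 7000  → 195.9914
row 1: Σ corner-gray over 13 cells = 7427  → 207.9469
row 2: Σ corner-gray over 13 cells = 7350  → 205.7910
row 3: Σ corner-gray over 13 cells = 7351  → 205.8190
row 4: Σ corner-gray over 13 cells = 7260  → 203.2711
row 5: Σ corner-gray over 13 cells = 7210  → 201.8712
row 6: Σ corner-gray over 13 cells = 6947  → 194.5075
row 7: Σ corner-gray over 13 cells = 6583  → 184.3159
row 8: Σ corner-gray over 13 cells = 7682  → 215.0866
row 9: Σ corner-gray over 13 cells = 8027  → 224.7462
row 10: Σ corner-gray over 13 cells = 6675  → 186.8918
row 11: Σ corner-gray over 13 cells = 6787  → 190.0277
row 12: Σ corner-gray over 13 cells = 5911  → 165.5008
Σ rows: total corner-gray = 92210  → 2581.7671 mm³


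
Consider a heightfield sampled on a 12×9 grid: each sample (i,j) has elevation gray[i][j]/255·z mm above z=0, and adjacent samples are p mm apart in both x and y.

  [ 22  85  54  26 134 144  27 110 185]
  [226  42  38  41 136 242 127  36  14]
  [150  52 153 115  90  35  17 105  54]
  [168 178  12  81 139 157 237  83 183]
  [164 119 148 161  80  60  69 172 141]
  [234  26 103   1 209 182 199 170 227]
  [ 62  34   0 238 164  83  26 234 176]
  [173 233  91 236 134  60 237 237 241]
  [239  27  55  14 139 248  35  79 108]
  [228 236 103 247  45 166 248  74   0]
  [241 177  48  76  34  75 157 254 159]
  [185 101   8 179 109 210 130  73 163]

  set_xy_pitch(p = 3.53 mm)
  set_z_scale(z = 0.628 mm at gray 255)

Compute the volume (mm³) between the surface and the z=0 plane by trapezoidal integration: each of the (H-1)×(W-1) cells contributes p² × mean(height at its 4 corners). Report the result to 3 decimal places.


331.024

height_mm = gray/255 × 0.628; cell vol = 3.53² × mean(4 corners)
unit = 3.53² × 0.628 / (4×255) = 0.00767201 mm³ per gray-sum
row 0: Σ corner-gray over 8 cells = 2931  → 22.4866
row 1: Σ corner-gray over 8 cells = 2902  → 22.2642
row 2: Σ corner-gray over 8 cells = 3463  → 26.5682
row 3: Σ corner-gray over 8 cells = 4048  → 31.0563
row 4: Σ corner-gray over 8 cells = 4164  → 31.9462
row 5: Σ corner-gray over 8 cells = 4037  → 30.9719
row 6: Σ corner-gray over 8 cells = 4666  → 35.7976
row 7: Σ corner-gray over 8 cells = 4411  → 33.8412
row 8: Σ corner-gray over 8 cells = 4007  → 30.7417
row 9: Σ corner-gray over 8 cells = 4508  → 34.5854
row 10: Σ corner-gray over 8 cells = 4010  → 30.7647
Σ rows: total corner-gray = 43147  → 331.0240 mm³
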